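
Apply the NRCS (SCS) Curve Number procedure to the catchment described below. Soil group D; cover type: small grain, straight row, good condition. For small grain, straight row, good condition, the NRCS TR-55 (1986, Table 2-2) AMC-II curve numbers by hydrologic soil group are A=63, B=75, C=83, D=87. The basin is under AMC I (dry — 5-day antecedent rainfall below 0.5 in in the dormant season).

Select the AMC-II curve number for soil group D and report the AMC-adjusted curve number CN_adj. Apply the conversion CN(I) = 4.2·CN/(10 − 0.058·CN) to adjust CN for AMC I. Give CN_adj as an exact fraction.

CN_adj = 182700/2477 ≈ 73.759

NRCS table: small grain, straight row, good condition, soil group D → CN(II) = 87
Dry (AMC I): CN(I) = 4.2·87/(10 − 0.058·87) = (1827/5)/(2477/500) = 182700/2477 ≈ 73.759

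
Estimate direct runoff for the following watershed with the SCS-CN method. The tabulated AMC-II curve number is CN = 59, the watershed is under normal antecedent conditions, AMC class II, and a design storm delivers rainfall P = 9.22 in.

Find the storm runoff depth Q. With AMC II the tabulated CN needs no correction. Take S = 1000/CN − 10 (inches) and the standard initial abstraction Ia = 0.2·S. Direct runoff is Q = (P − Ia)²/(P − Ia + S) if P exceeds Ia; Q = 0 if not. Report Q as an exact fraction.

Q = 533563801/128617050 in ≈ 4.148 in

CN(II) = 59; AMC II needs no correction.
Retention S: 1000/CN − 10 with CN=59.000 → S = 410/59 ≈ 6.949 in
Ia = 0.2S: 0.2·6.949 = 1.390 in (exactly 82/59)
Excess rainfall: 9.220 − 1.390 = 7.830 in; P > Ia so Q > 0
Q = (23099/2950)²/((23099/2950) + 410/59) = (533563801/8702500)/(43599/2950) = 533563801/128617050 in ≈ 4.148 in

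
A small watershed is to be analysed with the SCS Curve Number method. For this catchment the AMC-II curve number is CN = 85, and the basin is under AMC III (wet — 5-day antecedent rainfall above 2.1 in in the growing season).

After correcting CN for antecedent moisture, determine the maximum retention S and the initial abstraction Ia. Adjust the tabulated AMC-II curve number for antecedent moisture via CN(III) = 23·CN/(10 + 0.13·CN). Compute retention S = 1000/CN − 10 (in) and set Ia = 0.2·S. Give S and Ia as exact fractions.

Wet (AMC III): CN(III) = 23·85/(10 + 0.13·85) = 1955/(421/20) = 39100/421 ≈ 92.874
Max retention: S = 1000/(39100/421) − 10 = 300/391 in (≈ 0.767 in)
Ia = 0.2·(300/391) = 60/391 in ≈ 0.153 in

S = 300/391 in ≈ 0.767 in; Ia = 60/391 in ≈ 0.153 in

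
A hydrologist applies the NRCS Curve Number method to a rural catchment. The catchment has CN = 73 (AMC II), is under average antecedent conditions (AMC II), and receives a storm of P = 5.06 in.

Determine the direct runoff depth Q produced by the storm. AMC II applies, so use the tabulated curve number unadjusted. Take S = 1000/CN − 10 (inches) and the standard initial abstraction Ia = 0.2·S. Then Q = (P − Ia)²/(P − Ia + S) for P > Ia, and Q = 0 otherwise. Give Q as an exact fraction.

Q = 248661361/106831850 in ≈ 2.328 in

AMC II — tabulated CN = 73 applies directly.
Max retention: S = 1000/73 − 10 = 270/73 in (≈ 3.699 in)
Initial abstraction Ia = S/5 = (270/73)/5 = 54/73 ≈ 0.740 in
Since P=5.060 > Ia=0.740: effective rainfall P−Ia = 15769/3650 in
Q = (15769/3650)²/((15769/3650) + 270/73) = (248661361/13322500)/(29269/3650) = 248661361/106831850 in ≈ 2.328 in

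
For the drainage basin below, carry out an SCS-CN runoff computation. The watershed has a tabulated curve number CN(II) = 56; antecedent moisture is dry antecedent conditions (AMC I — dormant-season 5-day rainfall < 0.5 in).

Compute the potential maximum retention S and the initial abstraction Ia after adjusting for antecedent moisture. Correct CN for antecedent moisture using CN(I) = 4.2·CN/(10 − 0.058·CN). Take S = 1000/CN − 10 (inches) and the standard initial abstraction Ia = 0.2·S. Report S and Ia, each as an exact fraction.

S = 2750/147 in ≈ 18.707 in; Ia = 550/147 in ≈ 3.741 in

CN(I) from CN(II)=56: (4.2·56)/(10 − 0.058·56) = 7350/211 ≈ 34.834
Retention S: 1000/CN − 10 with CN=34.834 → S = 2750/147 ≈ 18.707 in
Ia = 0.2·(2750/147) = 550/147 in ≈ 3.741 in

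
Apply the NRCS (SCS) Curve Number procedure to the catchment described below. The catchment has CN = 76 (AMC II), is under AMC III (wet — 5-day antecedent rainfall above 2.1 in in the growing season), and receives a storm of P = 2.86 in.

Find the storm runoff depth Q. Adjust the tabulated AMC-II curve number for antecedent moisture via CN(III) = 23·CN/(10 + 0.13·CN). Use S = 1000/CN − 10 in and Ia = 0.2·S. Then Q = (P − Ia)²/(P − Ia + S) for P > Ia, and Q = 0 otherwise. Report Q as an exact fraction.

Q = 3191233081/1889828350 in ≈ 1.689 in

Wet (AMC III): CN(III) = 23·76/(10 + 0.13·76) = 1748/(497/25) = 43700/497 ≈ 87.928
Max retention: S = 1000/(43700/497) − 10 = 600/437 in (≈ 1.373 in)
Ia = 0.2·(600/437) = 120/437 in ≈ 0.275 in
P − Ia = 2.860 − 0.275 = 56491/21850 ≈ 2.585 in (> 0, runoff occurs)
Runoff Q = (P−Ia)²/(P−Ia+S) = (2.585)²/(2.585+1.373) = 3191233081/1889828350 ≈ 1.689 in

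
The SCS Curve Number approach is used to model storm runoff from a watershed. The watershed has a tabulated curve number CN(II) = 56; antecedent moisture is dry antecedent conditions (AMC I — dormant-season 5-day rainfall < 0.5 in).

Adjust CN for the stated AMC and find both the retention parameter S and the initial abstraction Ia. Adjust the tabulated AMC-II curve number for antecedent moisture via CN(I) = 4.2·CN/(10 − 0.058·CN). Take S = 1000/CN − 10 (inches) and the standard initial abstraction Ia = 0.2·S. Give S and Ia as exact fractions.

S = 2750/147 in ≈ 18.707 in; Ia = 550/147 in ≈ 3.741 in

Adjust CN=56 to AMC I: 4.2·56/(10 − 0.058·56) → (1176/5) ÷ (844/125) = 7350/211 ≈ 34.834
Max retention: S = 1000/(7350/211) − 10 = 2750/147 in (≈ 18.707 in)
Ia = 0.2·(2750/147) = 550/147 in ≈ 3.741 in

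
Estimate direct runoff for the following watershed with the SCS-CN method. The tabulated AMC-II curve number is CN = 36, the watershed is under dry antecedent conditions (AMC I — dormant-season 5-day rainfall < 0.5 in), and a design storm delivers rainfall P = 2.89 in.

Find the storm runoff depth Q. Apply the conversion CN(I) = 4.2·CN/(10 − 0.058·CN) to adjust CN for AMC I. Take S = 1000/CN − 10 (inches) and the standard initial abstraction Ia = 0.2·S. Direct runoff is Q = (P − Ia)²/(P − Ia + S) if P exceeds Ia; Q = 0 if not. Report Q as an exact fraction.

CN(I) from CN(II)=36: (4.2·36)/(10 − 0.058·36) = 18900/989 ≈ 19.110
Retention S: 1000/CN − 10 with CN=19.110 → S = 8000/189 ≈ 42.328 in
Ia = 0.2S: 0.2·42.328 = 8.466 in (exactly 1600/189)
P = 2.890 ≤ Ia = 8.466 in: entire storm abstracted, Q = 0.

Q = 0 in ≈ 0.000 in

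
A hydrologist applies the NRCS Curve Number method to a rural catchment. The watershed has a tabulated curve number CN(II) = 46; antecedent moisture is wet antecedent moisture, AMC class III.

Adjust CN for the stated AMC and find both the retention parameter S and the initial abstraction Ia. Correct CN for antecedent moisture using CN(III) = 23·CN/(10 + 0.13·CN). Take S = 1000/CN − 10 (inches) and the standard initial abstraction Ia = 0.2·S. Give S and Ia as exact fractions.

CN(III) from CN(II)=46: (23·46)/(10 + 0.13·46) = 52900/799 ≈ 66.208
Max retention: S = 1000/(52900/799) − 10 = 2700/529 in (≈ 5.104 in)
Initial abstraction Ia = S/5 = (2700/529)/5 = 540/529 ≈ 1.021 in

S = 2700/529 in ≈ 5.104 in; Ia = 540/529 in ≈ 1.021 in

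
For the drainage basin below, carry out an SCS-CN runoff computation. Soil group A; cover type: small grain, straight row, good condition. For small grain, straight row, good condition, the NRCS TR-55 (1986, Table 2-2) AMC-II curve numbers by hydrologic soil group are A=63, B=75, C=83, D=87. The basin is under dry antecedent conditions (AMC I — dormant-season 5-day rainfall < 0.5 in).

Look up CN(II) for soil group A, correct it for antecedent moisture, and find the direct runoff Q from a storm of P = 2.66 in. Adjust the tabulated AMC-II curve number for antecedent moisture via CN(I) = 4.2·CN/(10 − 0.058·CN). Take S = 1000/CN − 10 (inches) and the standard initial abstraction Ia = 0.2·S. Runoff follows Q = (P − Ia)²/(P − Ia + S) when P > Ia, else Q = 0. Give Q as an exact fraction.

NRCS table: small grain, straight row, good condition, soil group A → CN(II) = 63
Dry (AMC I): CN(I) = 4.2·63/(10 − 0.058·63) = (1323/5)/(3173/500) = 132300/3173 ≈ 41.696
S = 1000/(132300/3173) − 10 = 18500/1323 in ≈ 13.983 in
Initial abstraction Ia = S/5 = (18500/1323)/5 = 3700/1323 ≈ 2.797 in
P = 2.660 ≤ Ia = 2.797 in: entire storm abstracted, Q = 0.

Q = 0 in ≈ 0.000 in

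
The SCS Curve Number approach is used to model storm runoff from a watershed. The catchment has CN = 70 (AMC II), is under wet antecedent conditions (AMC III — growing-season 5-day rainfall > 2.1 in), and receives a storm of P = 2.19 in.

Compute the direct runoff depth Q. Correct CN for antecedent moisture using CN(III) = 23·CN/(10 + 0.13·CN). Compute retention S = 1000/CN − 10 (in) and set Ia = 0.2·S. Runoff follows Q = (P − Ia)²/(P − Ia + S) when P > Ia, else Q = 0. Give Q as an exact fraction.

Q = 285363027/318023300 in ≈ 0.897 in

CN(III) from CN(II)=70: (23·70)/(10 + 0.13·70) = 16100/191 ≈ 84.293
Max retention: S = 1000/(16100/191) − 10 = 300/161 in (≈ 1.863 in)
Ia = 0.2·(300/161) = 60/161 in ≈ 0.373 in
P − Ia = 2.190 − 0.373 = 29259/16100 ≈ 1.817 in (> 0, runoff occurs)
Q = (29259/16100)²/((29259/16100) + 300/161) = (856089081/259210000)/(59259/16100) = 285363027/318023300 in ≈ 0.897 in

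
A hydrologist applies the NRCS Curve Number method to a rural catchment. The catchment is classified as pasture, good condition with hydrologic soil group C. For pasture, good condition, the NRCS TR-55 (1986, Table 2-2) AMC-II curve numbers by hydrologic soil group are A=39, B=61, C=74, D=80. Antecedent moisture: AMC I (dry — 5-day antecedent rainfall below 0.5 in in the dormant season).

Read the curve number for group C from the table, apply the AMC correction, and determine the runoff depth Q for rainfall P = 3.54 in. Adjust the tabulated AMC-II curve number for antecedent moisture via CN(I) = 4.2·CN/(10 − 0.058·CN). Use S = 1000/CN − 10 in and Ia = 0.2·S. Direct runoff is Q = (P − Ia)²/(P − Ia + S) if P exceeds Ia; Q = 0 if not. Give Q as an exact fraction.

NRCS table: pasture, good condition, soil group C → CN(II) = 74
Dry (AMC I): CN(I) = 4.2·74/(10 − 0.058·74) = (1554/5)/(1427/250) = 77700/1427 ≈ 54.450
Retention S: 1000/CN − 10 with CN=54.450 → S = 6500/777 ≈ 8.366 in
Initial abstraction Ia = S/5 = (6500/777)/5 = 1300/777 ≈ 1.673 in
P − Ia = 3.540 − 1.673 = 72529/38850 ≈ 1.867 in (> 0, runoff occurs)
Q: (72529/38850)² ÷ (397529/38850) = 5260455841/15444001650 in (≈ 0.341 in)

Q = 5260455841/15444001650 in ≈ 0.341 in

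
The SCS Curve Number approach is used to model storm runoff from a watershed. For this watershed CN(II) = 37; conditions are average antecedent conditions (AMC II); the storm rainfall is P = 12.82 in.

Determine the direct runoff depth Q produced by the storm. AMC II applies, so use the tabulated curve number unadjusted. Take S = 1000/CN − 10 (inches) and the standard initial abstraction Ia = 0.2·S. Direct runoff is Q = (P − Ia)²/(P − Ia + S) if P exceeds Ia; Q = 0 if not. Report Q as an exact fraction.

Q = 303351889/90496450 in ≈ 3.352 in

AMC II — tabulated CN = 37 applies directly.
Retention S: 1000/CN − 10 with CN=37.000 → S = 630/37 ≈ 17.027 in
Ia = 0.2·(630/37) = 126/37 in ≈ 3.405 in
Excess rainfall: 12.820 − 3.405 = 9.415 in; P > Ia so Q > 0
Runoff Q = (P−Ia)²/(P−Ia+S) = (9.415)²/(9.415+17.027) = 303351889/90496450 ≈ 3.352 in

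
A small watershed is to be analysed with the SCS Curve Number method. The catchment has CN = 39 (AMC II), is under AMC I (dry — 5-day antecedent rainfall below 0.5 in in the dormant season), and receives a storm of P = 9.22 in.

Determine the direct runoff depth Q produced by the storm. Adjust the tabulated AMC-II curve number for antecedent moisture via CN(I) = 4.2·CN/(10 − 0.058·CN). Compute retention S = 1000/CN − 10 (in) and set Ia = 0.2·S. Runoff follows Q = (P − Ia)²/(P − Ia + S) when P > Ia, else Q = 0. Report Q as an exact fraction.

Dry (AMC I): CN(I) = 4.2·39/(10 − 0.058·39) = (819/5)/(3869/500) = 81900/3869 ≈ 21.168
Retention S: 1000/CN − 10 with CN=21.168 → S = 30500/819 ≈ 37.241 in
Ia = 0.2·(30500/819) = 6100/819 in ≈ 7.448 in
P − Ia = 9.220 − 7.448 = 72559/40950 ≈ 1.772 in (> 0, runoff occurs)
Runoff Q = (P−Ia)²/(P−Ia+S) = (1.772)²/(1.772+37.241) = 5264808481/65420041050 ≈ 0.080 in

Q = 5264808481/65420041050 in ≈ 0.080 in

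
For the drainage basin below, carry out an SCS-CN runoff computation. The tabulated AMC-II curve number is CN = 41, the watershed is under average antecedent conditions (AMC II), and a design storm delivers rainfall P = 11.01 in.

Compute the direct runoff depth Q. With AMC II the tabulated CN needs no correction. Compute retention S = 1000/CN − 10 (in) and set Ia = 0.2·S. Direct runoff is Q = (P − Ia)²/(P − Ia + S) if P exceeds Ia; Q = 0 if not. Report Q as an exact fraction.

Q = 1111622281/378598100 in ≈ 2.936 in

Average conditions: CN = 41 (no AMC adjustment).
Max retention: S = 1000/41 − 10 = 590/41 in (≈ 14.390 in)
Ia = 0.2S: 0.2·14.390 = 2.878 in (exactly 118/41)
Since P=11.010 > Ia=2.878: effective rainfall P−Ia = 33341/4100 in
Runoff Q = (P−Ia)²/(P−Ia+S) = (8.132)²/(8.132+14.390) = 1111622281/378598100 ≈ 2.936 in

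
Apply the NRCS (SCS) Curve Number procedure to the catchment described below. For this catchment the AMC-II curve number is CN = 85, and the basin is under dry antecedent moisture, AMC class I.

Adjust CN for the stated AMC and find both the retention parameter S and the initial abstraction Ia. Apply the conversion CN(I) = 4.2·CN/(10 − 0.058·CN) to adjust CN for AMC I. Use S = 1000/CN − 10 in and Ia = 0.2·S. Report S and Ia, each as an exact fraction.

CN(I) from CN(II)=85: (4.2·85)/(10 − 0.058·85) = 11900/169 ≈ 70.414
Max retention: S = 1000/(11900/169) − 10 = 500/119 in (≈ 4.202 in)
Ia = 0.2·(500/119) = 100/119 in ≈ 0.840 in

S = 500/119 in ≈ 4.202 in; Ia = 100/119 in ≈ 0.840 in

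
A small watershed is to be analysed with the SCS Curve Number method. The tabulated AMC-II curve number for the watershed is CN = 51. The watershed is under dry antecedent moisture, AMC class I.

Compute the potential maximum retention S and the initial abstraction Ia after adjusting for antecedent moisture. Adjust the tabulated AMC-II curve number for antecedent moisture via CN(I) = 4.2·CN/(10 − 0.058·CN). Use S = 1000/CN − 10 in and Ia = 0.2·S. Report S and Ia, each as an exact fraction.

Dry (AMC I): CN(I) = 4.2·51/(10 − 0.058·51) = (1071/5)/(3521/500) = 15300/503 ≈ 30.417
Max retention: S = 1000/(15300/503) − 10 = 3500/153 in (≈ 22.876 in)
Ia = 0.2·(3500/153) = 700/153 in ≈ 4.575 in

S = 3500/153 in ≈ 22.876 in; Ia = 700/153 in ≈ 4.575 in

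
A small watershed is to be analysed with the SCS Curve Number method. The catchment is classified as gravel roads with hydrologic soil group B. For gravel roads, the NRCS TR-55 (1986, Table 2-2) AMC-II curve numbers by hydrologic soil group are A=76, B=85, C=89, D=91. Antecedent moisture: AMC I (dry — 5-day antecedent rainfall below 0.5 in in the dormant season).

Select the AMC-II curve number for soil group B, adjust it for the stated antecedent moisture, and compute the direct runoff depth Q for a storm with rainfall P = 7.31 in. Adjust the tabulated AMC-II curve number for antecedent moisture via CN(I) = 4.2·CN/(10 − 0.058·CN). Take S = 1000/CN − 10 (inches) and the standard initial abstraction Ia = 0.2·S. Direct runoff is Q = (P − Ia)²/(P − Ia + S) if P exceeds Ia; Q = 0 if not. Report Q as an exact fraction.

NRCS table: gravel roads, soil group B → CN(II) = 85
Dry (AMC I): CN(I) = 4.2·85/(10 − 0.058·85) = 357/(507/100) = 11900/169 ≈ 70.414
Retention S: 1000/CN − 10 with CN=70.414 → S = 500/119 ≈ 4.202 in
Initial abstraction Ia = S/5 = (500/119)/5 = 100/119 ≈ 0.840 in
P − Ia = 7.310 − 0.840 = 76989/11900 ≈ 6.470 in (> 0, runoff occurs)
Q = (76989/11900)²/((76989/11900) + 500/119) = (5927306121/141610000)/(126989/11900) = 5927306121/1511169100 in ≈ 3.922 in

Q = 5927306121/1511169100 in ≈ 3.922 in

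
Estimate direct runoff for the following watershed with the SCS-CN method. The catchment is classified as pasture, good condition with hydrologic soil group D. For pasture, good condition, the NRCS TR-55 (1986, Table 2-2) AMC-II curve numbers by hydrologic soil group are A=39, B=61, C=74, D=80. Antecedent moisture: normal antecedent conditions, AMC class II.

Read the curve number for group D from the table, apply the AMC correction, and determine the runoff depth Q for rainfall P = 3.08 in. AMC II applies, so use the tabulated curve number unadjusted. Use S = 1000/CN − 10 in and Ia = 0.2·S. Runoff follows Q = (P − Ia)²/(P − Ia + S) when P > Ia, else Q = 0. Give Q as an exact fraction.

Q = 16641/12700 in ≈ 1.310 in

NRCS table: pasture, good condition, soil group D → CN(II) = 80
CN(II) = 80; AMC II needs no correction.
Max retention: S = 1000/80 − 10 = 5/2 in (≈ 2.500 in)
Initial abstraction Ia = S/5 = (5/2)/5 = 1/2 ≈ 0.500 in
Since P=3.080 > Ia=0.500: effective rainfall P−Ia = 129/50 in
Q = (129/50)²/((129/50) + 5/2) = (16641/2500)/(127/25) = 16641/12700 in ≈ 1.310 in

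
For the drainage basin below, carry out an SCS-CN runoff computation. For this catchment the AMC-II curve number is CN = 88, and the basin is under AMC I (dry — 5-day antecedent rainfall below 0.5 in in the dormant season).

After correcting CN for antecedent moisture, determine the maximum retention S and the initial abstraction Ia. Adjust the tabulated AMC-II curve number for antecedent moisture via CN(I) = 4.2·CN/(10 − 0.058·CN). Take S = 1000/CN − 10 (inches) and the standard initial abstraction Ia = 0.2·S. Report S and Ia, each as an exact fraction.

S = 250/77 in ≈ 3.247 in; Ia = 50/77 in ≈ 0.649 in

Adjust CN=88 to AMC I: 4.2·88/(10 − 0.058·88) → (1848/5) ÷ (612/125) = 3850/51 ≈ 75.490
Retention S: 1000/CN − 10 with CN=75.490 → S = 250/77 ≈ 3.247 in
Ia = 0.2·(250/77) = 50/77 in ≈ 0.649 in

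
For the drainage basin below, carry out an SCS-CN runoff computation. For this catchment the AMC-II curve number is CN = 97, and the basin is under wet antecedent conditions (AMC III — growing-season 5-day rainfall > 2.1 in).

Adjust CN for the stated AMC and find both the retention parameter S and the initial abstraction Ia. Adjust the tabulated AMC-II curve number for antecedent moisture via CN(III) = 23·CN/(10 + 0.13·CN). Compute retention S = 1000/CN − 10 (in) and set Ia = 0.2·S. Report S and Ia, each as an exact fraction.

S = 300/2231 in ≈ 0.134 in; Ia = 60/2231 in ≈ 0.027 in

Wet (AMC III): CN(III) = 23·97/(10 + 0.13·97) = 2231/(2261/100) = 223100/2261 ≈ 98.673
Max retention: S = 1000/(223100/2261) − 10 = 300/2231 in (≈ 0.134 in)
Ia = 0.2S: 0.2·0.134 = 0.027 in (exactly 60/2231)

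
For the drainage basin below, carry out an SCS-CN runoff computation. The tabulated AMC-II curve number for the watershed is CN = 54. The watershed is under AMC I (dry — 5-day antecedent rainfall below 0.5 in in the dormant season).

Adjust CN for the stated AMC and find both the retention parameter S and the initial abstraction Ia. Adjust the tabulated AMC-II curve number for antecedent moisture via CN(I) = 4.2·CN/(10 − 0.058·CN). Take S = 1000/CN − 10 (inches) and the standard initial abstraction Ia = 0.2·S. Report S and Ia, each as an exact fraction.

Dry (AMC I): CN(I) = 4.2·54/(10 − 0.058·54) = (1134/5)/(1717/250) = 56700/1717 ≈ 33.023
Retention S: 1000/CN − 10 with CN=33.023 → S = 11500/567 ≈ 20.282 in
Ia = 0.2·(11500/567) = 2300/567 in ≈ 4.056 in

S = 11500/567 in ≈ 20.282 in; Ia = 2300/567 in ≈ 4.056 in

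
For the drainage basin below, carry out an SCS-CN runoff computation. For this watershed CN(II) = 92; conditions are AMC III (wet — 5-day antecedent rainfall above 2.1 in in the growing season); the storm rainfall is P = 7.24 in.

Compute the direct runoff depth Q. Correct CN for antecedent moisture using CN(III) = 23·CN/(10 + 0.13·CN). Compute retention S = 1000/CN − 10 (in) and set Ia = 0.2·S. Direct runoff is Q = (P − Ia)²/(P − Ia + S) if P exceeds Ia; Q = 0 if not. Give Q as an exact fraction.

Adjust CN=92 to AMC III: 23·92/(10 + 0.13·92) → 2116 ÷ (549/25) = 52900/549 ≈ 96.357
Retention S: 1000/CN − 10 with CN=96.357 → S = 200/529 ≈ 0.378 in
Ia = 0.2·(200/529) = 40/529 in ≈ 0.076 in
Excess rainfall: 7.240 − 0.076 = 7.164 in; P > Ia so Q > 0
Q: (94749/13225)² ÷ (99749/13225) = 8977373001/1319180525 in (≈ 6.805 in)

Q = 8977373001/1319180525 in ≈ 6.805 in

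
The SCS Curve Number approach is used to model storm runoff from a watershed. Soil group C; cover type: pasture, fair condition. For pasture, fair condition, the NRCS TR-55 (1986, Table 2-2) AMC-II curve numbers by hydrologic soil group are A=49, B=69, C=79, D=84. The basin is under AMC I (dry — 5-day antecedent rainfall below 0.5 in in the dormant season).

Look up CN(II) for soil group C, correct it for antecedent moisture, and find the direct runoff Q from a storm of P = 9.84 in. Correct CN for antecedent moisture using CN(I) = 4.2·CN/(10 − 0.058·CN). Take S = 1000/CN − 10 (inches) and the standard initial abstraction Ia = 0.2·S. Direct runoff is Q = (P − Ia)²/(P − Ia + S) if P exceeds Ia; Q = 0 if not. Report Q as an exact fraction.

Q = 143380178/29066075 in ≈ 4.933 in

NRCS table: pasture, fair condition, soil group C → CN(II) = 79
Dry (AMC I): CN(I) = 4.2·79/(10 − 0.058·79) = (1659/5)/(2709/500) = 7900/129 ≈ 61.240
S = 1000/(7900/129) − 10 = 500/79 in ≈ 6.329 in
Ia = 0.2·(500/79) = 100/79 in ≈ 1.266 in
Excess rainfall: 9.840 − 1.266 = 8.574 in; P > Ia so Q > 0
Runoff Q = (P−Ia)²/(P−Ia+S) = (8.574)²/(8.574+6.329) = 143380178/29066075 ≈ 4.933 in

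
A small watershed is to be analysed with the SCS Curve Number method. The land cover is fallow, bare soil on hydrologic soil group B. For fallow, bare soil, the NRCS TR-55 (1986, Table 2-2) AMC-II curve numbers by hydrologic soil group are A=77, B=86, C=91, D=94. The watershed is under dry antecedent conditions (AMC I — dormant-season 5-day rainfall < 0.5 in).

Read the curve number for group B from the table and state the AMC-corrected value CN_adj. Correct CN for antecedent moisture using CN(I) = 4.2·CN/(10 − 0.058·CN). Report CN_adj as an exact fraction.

NRCS table: fallow, bare soil, soil group B → CN(II) = 86
Adjust CN=86 to AMC I: 4.2·86/(10 − 0.058·86) → (1806/5) ÷ (1253/250) = 12900/179 ≈ 72.067

CN_adj = 12900/179 ≈ 72.067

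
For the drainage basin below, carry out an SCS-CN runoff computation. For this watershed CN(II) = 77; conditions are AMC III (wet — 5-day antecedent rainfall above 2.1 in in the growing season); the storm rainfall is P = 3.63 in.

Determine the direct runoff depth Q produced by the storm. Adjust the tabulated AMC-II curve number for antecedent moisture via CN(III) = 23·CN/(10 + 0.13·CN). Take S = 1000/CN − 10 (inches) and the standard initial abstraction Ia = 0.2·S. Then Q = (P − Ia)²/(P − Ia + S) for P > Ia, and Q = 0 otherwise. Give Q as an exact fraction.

CN(III) from CN(II)=77: (23·77)/(10 + 0.13·77) = 7700/87 ≈ 88.506
Retention S: 1000/CN − 10 with CN=88.506 → S = 100/77 ≈ 1.299 in
Initial abstraction Ia = S/5 = (100/77)/5 = 20/77 ≈ 0.260 in
P − Ia = 3.630 − 0.260 = 25951/7700 ≈ 3.370 in (> 0, runoff occurs)
Runoff Q = (P−Ia)²/(P−Ia+S) = (3.370)²/(3.370+1.299) = 673454401/276822700 ≈ 2.433 in

Q = 673454401/276822700 in ≈ 2.433 in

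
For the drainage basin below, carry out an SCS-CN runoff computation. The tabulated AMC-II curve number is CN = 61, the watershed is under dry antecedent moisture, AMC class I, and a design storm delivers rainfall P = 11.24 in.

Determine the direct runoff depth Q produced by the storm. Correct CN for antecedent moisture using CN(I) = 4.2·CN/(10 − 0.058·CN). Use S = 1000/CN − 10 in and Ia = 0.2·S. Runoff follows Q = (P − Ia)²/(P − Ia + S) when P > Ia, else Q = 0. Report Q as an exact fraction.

Q = 7653975169/2668611225 in ≈ 2.868 in

Adjust CN=61 to AMC I: 4.2·61/(10 − 0.058·61) → (1281/5) ÷ (3231/500) = 42700/1077 ≈ 39.647
S = 1000/(42700/1077) − 10 = 6500/427 in ≈ 15.222 in
Ia = 0.2S: 0.2·15.222 = 3.044 in (exactly 1300/427)
P − Ia = 11.240 − 3.044 = 87487/10675 ≈ 8.196 in (> 0, runoff occurs)
Q = (87487/10675)²/((87487/10675) + 6500/427) = (7653975169/113955625)/(249987/10675) = 7653975169/2668611225 in ≈ 2.868 in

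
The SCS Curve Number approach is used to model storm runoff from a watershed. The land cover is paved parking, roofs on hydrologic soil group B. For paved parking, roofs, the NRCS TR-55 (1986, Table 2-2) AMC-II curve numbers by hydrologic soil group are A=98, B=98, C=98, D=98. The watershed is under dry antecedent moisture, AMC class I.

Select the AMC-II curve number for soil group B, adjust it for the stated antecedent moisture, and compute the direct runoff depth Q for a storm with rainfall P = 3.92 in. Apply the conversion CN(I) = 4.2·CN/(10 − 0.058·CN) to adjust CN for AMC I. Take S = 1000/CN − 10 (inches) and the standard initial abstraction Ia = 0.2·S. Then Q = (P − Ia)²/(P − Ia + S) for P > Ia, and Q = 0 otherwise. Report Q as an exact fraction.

NRCS table: paved parking, roofs, soil group B → CN(II) = 98
CN(I) from CN(II)=98: (4.2·98)/(10 − 0.058·98) = 102900/1079 ≈ 95.366
Retention S: 1000/CN − 10 with CN=95.366 → S = 500/1029 ≈ 0.486 in
Initial abstraction Ia = S/5 = (500/1029)/5 = 100/1029 ≈ 0.097 in
Excess rainfall: 3.920 − 0.097 = 3.823 in; P > Ia so Q > 0
Runoff Q = (P−Ia)²/(P−Ia+S) = (3.823)²/(3.823+0.486) = 4835574482/1425705225 ≈ 3.392 in

Q = 4835574482/1425705225 in ≈ 3.392 in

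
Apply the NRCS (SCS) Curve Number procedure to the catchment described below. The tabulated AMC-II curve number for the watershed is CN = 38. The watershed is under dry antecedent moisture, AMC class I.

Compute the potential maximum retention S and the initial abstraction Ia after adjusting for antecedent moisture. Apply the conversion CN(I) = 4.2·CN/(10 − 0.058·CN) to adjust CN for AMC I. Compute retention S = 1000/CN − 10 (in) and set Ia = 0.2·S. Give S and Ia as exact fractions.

S = 15500/399 in ≈ 38.847 in; Ia = 3100/399 in ≈ 7.769 in

Adjust CN=38 to AMC I: 4.2·38/(10 − 0.058·38) → (798/5) ÷ (1949/250) = 39900/1949 ≈ 20.472
S = 1000/(39900/1949) − 10 = 15500/399 in ≈ 38.847 in
Ia = 0.2S: 0.2·38.847 = 7.769 in (exactly 3100/399)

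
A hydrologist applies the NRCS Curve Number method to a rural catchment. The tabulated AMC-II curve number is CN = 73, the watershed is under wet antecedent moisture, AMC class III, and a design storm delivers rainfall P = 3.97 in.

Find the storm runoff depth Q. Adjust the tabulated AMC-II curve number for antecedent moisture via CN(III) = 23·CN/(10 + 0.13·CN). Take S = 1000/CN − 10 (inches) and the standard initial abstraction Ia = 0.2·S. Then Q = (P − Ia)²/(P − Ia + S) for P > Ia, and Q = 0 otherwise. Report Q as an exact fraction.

Q = 375233428969/148182327700 in ≈ 2.532 in

Adjust CN=73 to AMC III: 23·73/(10 + 0.13·73) → 1679 ÷ (1949/100) = 167900/1949 ≈ 86.147
Retention S: 1000/CN − 10 with CN=86.147 → S = 2700/1679 ≈ 1.608 in
Initial abstraction Ia = S/5 = (2700/1679)/5 = 540/1679 ≈ 0.322 in
Excess rainfall: 3.970 − 0.322 = 3.648 in; P > Ia so Q > 0
Q = (612563/167900)²/((612563/167900) + 2700/1679) = (375233428969/28190410000)/(882563/167900) = 375233428969/148182327700 in ≈ 2.532 in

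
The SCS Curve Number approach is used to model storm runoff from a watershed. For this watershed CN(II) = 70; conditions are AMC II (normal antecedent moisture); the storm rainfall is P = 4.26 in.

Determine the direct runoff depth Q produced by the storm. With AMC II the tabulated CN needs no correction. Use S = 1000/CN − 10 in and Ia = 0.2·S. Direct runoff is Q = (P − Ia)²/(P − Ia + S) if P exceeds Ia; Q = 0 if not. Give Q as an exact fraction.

Q = 157609/104650 in ≈ 1.506 in

CN(II) = 70; AMC II needs no correction.
Retention S: 1000/CN − 10 with CN=70.000 → S = 30/7 ≈ 4.286 in
Ia = 0.2S: 0.2·4.286 = 0.857 in (exactly 6/7)
Since P=4.260 > Ia=0.857: effective rainfall P−Ia = 1191/350 in
Q = (1191/350)²/((1191/350) + 30/7) = (1418481/122500)/(2691/350) = 157609/104650 in ≈ 1.506 in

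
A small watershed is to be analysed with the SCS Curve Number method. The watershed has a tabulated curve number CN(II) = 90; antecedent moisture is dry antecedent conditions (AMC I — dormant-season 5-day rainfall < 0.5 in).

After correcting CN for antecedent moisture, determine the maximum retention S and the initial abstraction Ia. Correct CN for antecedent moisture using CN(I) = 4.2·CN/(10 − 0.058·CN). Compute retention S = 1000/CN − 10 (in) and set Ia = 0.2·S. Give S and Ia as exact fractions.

Adjust CN=90 to AMC I: 4.2·90/(10 − 0.058·90) → 378 ÷ (239/50) = 18900/239 ≈ 79.079
Retention S: 1000/CN − 10 with CN=79.079 → S = 500/189 ≈ 2.646 in
Ia = 0.2S: 0.2·2.646 = 0.529 in (exactly 100/189)

S = 500/189 in ≈ 2.646 in; Ia = 100/189 in ≈ 0.529 in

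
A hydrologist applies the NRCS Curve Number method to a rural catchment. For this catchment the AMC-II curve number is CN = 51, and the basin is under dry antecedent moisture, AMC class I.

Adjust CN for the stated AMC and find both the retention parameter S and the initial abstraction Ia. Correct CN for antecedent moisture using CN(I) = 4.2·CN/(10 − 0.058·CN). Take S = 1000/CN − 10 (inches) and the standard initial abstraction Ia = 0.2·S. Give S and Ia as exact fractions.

Adjust CN=51 to AMC I: 4.2·51/(10 − 0.058·51) → (1071/5) ÷ (3521/500) = 15300/503 ≈ 30.417
Retention S: 1000/CN − 10 with CN=30.417 → S = 3500/153 ≈ 22.876 in
Initial abstraction Ia = S/5 = (3500/153)/5 = 700/153 ≈ 4.575 in

S = 3500/153 in ≈ 22.876 in; Ia = 700/153 in ≈ 4.575 in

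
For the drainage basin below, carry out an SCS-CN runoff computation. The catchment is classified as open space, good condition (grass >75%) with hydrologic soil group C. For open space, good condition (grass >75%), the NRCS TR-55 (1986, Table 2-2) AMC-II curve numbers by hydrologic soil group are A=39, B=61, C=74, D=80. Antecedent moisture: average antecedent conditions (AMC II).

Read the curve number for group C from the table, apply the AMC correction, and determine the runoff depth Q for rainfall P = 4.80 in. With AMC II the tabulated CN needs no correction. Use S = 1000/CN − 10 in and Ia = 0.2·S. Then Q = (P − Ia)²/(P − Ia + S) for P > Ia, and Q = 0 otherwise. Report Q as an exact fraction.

NRCS table: open space, good condition (grass >75%), soil group C → CN(II) = 74
CN(II) = 74; AMC II needs no correction.
S = 1000/74 − 10 = 130/37 in ≈ 3.514 in
Ia = 0.2S: 0.2·3.514 = 0.703 in (exactly 26/37)
Since P=4.800 > Ia=0.703: effective rainfall P−Ia = 758/185 in
Runoff Q = (P−Ia)²/(P−Ia+S) = (4.097)²/(4.097+3.514) = 143641/65120 ≈ 2.206 in

Q = 143641/65120 in ≈ 2.206 in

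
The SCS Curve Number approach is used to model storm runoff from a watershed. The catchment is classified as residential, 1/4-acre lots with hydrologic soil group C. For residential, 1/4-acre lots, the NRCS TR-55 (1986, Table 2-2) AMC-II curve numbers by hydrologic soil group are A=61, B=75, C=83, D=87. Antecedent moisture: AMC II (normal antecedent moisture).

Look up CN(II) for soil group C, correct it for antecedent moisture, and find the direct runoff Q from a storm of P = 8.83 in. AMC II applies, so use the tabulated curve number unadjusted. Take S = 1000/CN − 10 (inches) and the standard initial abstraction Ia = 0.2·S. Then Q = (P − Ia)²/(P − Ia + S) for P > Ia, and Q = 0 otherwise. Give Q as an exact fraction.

NRCS table: residential, 1/4-acre lots, soil group C → CN(II) = 83
AMC II — tabulated CN = 83 applies directly.
S = 1000/83 − 10 = 170/83 in ≈ 2.048 in
Ia = 0.2·(170/83) = 34/83 in ≈ 0.410 in
Excess rainfall: 8.830 − 0.410 = 8.420 in; P > Ia so Q > 0
Q: (69889/8300)² ÷ (86889/8300) = 4884472321/721178700 in (≈ 6.773 in)

Q = 4884472321/721178700 in ≈ 6.773 in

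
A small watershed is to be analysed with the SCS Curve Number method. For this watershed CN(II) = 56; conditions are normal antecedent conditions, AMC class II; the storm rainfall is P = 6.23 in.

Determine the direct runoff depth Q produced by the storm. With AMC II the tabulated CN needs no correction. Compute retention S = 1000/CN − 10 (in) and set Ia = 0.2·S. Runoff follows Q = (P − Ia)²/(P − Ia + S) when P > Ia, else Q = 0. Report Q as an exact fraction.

AMC II — tabulated CN = 56 applies directly.
S = 1000/56 − 10 = 55/7 in ≈ 7.857 in
Ia = 0.2·(55/7) = 11/7 in ≈ 1.571 in
Excess rainfall: 6.230 − 1.571 = 4.659 in; P > Ia so Q > 0
Q = (3261/700)²/((3261/700) + 55/7) = (10634121/490000)/(8761/700) = 10634121/6132700 in ≈ 1.734 in

Q = 10634121/6132700 in ≈ 1.734 in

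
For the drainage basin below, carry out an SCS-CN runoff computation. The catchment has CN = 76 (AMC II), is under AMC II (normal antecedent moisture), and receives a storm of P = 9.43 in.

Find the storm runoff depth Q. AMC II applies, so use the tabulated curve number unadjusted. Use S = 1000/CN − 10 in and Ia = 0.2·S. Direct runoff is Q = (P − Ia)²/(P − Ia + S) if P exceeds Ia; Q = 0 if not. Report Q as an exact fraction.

Average conditions: CN = 76 (no AMC adjustment).
S = 1000/76 − 10 = 60/19 in ≈ 3.158 in
Ia = 0.2S: 0.2·3.158 = 0.632 in (exactly 12/19)
Since P=9.430 > Ia=0.632: effective rainfall P−Ia = 16717/1900 in
Runoff Q = (P−Ia)²/(P−Ia+S) = (8.798)²/(8.798+3.158) = 279458089/43162300 ≈ 6.475 in

Q = 279458089/43162300 in ≈ 6.475 in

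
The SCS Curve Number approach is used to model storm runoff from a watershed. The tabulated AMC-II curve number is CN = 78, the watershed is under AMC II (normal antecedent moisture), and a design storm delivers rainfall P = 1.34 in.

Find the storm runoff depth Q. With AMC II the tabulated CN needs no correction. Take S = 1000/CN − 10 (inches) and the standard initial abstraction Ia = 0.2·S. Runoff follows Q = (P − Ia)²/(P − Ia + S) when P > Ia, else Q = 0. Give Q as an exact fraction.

Average conditions: CN = 78 (no AMC adjustment).
Max retention: S = 1000/78 − 10 = 110/39 in (≈ 2.821 in)
Ia = 0.2·(110/39) = 22/39 in ≈ 0.564 in
P − Ia = 1.340 − 0.564 = 1513/1950 ≈ 0.776 in (> 0, runoff occurs)
Runoff Q = (P−Ia)²/(P−Ia+S) = (0.776)²/(0.776+2.821) = 2289169/13675350 ≈ 0.167 in

Q = 2289169/13675350 in ≈ 0.167 in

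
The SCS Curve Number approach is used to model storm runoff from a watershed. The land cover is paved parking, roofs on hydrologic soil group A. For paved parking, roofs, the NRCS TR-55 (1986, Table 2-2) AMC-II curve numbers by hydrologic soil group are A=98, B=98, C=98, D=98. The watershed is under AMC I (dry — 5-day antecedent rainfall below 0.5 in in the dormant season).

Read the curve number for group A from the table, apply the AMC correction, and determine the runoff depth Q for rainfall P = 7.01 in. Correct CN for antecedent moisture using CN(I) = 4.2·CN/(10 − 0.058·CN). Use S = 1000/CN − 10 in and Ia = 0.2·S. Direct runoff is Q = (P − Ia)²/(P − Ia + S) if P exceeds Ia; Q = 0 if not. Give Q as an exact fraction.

Q = 505988946241/78340754100 in ≈ 6.459 in

NRCS table: paved parking, roofs, soil group A → CN(II) = 98
Dry (AMC I): CN(I) = 4.2·98/(10 − 0.058·98) = (2058/5)/(1079/250) = 102900/1079 ≈ 95.366
Max retention: S = 1000/(102900/1079) − 10 = 500/1029 in (≈ 0.486 in)
Ia = 0.2S: 0.2·0.486 = 0.097 in (exactly 100/1029)
Excess rainfall: 7.010 − 0.097 = 6.913 in; P > Ia so Q > 0
Q: (711329/102900)² ÷ (761329/102900) = 505988946241/78340754100 in (≈ 6.459 in)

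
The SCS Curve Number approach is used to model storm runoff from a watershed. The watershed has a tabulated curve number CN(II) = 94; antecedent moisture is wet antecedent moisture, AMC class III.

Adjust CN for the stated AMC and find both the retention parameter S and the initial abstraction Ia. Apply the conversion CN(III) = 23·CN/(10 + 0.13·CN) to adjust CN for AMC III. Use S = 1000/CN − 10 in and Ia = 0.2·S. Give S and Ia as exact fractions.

Adjust CN=94 to AMC III: 23·94/(10 + 0.13·94) → 2162 ÷ (1111/50) = 108100/1111 ≈ 97.300
Retention S: 1000/CN − 10 with CN=97.300 → S = 300/1081 ≈ 0.278 in
Ia = 0.2S: 0.2·0.278 = 0.056 in (exactly 60/1081)

S = 300/1081 in ≈ 0.278 in; Ia = 60/1081 in ≈ 0.056 in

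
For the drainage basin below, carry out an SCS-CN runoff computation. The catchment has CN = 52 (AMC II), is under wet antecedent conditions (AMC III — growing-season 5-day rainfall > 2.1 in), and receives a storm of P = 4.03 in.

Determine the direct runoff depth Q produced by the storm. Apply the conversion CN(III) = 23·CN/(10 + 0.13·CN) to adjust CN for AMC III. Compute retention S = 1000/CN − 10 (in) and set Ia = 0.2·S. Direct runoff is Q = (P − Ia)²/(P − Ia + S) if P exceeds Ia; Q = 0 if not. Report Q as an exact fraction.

Q = 9311671009/6473260300 in ≈ 1.438 in

Wet (AMC III): CN(III) = 23·52/(10 + 0.13·52) = 1196/(419/25) = 29900/419 ≈ 71.360
Retention S: 1000/CN − 10 with CN=71.360 → S = 1200/299 ≈ 4.013 in
Ia = 0.2·(1200/299) = 240/299 in ≈ 0.803 in
P − Ia = 4.030 − 0.803 = 96497/29900 ≈ 3.227 in (> 0, runoff occurs)
Q: (96497/29900)² ÷ (216497/29900) = 9311671009/6473260300 in (≈ 1.438 in)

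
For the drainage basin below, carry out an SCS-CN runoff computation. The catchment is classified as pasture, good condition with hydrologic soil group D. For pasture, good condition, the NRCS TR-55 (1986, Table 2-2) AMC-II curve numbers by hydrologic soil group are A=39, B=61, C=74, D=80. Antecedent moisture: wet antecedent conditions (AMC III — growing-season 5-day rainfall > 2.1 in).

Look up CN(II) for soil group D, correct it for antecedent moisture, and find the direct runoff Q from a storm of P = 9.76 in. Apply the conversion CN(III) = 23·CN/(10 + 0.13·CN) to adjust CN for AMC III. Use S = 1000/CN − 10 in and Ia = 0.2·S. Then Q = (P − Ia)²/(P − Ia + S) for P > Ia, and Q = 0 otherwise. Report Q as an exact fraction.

Q = 30107169/3514400 in ≈ 8.567 in

NRCS table: pasture, good condition, soil group D → CN(II) = 80
Wet (AMC III): CN(III) = 23·80/(10 + 0.13·80) = 1840/(102/5) = 4600/51 ≈ 90.196
Max retention: S = 1000/(4600/51) − 10 = 25/23 in (≈ 1.087 in)
Ia = 0.2S: 0.2·1.087 = 0.217 in (exactly 5/23)
Excess rainfall: 9.760 − 0.217 = 9.543 in; P > Ia so Q > 0
Q = (5487/575)²/((5487/575) + 25/23) = (30107169/330625)/(6112/575) = 30107169/3514400 in ≈ 8.567 in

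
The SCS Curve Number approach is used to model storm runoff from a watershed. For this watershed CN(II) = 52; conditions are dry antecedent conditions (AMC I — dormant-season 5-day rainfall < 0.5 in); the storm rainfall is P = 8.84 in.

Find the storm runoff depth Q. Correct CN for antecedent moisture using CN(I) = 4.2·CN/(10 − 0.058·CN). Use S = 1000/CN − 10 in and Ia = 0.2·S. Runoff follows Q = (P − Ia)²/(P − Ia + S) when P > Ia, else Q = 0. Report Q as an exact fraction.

Q = 102232321/136752525 in ≈ 0.748 in

Dry (AMC I): CN(I) = 4.2·52/(10 − 0.058·52) = (1092/5)/(873/125) = 9100/291 ≈ 31.271
Retention S: 1000/CN − 10 with CN=31.271 → S = 2000/91 ≈ 21.978 in
Ia = 0.2·(2000/91) = 400/91 in ≈ 4.396 in
Excess rainfall: 8.840 − 4.396 = 4.444 in; P > Ia so Q > 0
Q = (10111/2275)²/((10111/2275) + 2000/91) = (102232321/5175625)/(60111/2275) = 102232321/136752525 in ≈ 0.748 in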